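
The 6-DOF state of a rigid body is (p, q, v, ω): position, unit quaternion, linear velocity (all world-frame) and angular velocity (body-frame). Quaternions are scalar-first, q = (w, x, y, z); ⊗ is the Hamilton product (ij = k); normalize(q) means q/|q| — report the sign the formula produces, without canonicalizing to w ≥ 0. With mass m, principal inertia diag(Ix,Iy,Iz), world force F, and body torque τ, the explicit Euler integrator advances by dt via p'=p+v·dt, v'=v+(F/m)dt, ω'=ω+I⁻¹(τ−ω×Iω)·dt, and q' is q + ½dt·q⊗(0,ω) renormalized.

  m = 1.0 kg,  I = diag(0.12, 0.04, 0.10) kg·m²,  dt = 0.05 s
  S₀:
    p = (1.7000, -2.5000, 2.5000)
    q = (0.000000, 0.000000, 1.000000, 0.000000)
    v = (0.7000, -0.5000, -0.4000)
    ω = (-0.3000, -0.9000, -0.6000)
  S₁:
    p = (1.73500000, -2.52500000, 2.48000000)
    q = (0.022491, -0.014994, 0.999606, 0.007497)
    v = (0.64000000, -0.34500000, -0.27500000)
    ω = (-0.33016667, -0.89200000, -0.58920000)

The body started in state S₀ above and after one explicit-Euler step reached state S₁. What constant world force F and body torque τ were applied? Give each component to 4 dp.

F = (-1.2000, 3.1000, 2.5000)
τ = (-0.0400, 0.0100, 0.0000)

ω₁ − ω₀ = (-0.03016667, 0.00800000, 0.01080000)
ω₀×(Iω₀) = (0.0324, 0.0036, -0.0216)
applied torque τ = (-0.0400, 0.0100, 0.0000)
v₁ − v₀ = (-0.06000000, 0.15500000, 0.12500000)
m·(v₁−v₀)/dt = (-1.2000, 3.1000, 2.5000)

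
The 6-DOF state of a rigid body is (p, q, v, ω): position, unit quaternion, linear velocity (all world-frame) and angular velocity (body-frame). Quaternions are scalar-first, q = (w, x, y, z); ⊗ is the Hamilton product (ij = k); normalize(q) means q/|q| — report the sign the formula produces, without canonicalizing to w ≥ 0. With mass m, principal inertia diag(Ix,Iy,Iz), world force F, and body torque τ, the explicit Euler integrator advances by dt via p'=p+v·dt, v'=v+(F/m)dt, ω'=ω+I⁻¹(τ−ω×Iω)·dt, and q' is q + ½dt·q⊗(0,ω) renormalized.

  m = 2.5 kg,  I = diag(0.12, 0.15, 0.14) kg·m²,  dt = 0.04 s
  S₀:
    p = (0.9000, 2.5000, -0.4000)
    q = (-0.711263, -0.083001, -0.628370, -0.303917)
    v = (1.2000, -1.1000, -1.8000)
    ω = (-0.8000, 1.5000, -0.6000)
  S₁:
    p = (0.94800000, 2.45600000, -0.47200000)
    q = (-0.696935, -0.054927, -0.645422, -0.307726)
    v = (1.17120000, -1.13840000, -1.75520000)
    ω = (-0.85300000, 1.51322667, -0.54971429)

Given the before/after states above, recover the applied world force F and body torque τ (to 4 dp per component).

v₁ − v₀ = (-0.02880000, -0.03840000, 0.04480000)
F = m·Δv/dt = (-1.8000, -2.4000, 2.8000)
ω₁ − ω₀ = (-0.05300000, 0.01322667, 0.05028571)
ω₀×(Iω₀) = (0.0090, -0.0096, -0.0360)
τ = I·(Δω/dt) + ω₀×(Iω₀) = (-0.1500, 0.0400, 0.1400)

F = (-1.8000, -2.4000, 2.8000)
τ = (-0.1500, 0.0400, 0.1400)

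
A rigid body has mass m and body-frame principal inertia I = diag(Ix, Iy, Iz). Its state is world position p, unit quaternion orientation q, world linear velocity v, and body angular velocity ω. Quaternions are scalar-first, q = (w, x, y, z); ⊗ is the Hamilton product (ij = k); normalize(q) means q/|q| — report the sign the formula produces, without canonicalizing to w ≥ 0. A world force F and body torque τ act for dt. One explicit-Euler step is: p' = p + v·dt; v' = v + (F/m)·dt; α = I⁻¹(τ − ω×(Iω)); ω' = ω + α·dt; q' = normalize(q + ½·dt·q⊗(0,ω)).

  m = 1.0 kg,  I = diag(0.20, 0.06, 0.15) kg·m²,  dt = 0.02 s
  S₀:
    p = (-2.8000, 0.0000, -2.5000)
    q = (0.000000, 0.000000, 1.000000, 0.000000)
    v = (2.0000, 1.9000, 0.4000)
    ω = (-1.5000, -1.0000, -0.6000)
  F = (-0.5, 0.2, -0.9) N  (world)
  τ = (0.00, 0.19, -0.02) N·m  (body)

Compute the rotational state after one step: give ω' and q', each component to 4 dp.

gyro term ω×Iω = (0.0540, 0.0450, -0.2100)
angular accel α = (-0.2700, 2.4167, 1.2667)
ω' = ω + α·dt = (-1.5054, -0.9517, -0.5747)
2q̇ = q⊗(0,ω) = (1.0000000, -0.6000000, 0.0000000, 1.5000000)
q + ½dt·q⊗(0,ω), renormalized = (0.0100, -0.0060, 0.9998, 0.0150)

ω' = (-1.5054, -0.9517, -0.5747)
q' = (0.0100, -0.0060, 0.9998, 0.0150)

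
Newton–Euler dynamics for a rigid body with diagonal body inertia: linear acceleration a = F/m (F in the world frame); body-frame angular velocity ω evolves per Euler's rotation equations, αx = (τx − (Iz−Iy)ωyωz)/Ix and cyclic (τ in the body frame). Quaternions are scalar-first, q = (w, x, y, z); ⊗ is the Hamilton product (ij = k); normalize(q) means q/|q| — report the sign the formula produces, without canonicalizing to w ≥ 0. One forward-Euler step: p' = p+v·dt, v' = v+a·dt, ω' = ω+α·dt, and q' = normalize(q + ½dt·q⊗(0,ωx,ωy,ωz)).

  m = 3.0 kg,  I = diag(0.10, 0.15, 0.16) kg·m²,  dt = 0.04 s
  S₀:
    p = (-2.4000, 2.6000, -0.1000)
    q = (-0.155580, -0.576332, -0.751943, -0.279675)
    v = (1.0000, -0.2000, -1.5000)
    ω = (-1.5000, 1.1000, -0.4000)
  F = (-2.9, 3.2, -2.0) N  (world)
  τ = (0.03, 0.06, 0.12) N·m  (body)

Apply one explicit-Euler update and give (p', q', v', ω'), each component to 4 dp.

p' = (-2.3600, 2.5920, -0.1600)
q' = (-0.1584, -0.5591, -0.7510, -0.3134)
v' = (0.9613, -0.1573, -1.5267)
ω' = (-1.4862, 1.1256, -0.3494)

gyro term ω×Iω = (-0.0044, -0.0360, -0.0825)
angular accel α = (0.3440, 0.6400, 1.2656)
new body rate ω' = (-1.4862, 1.1256, -0.3494)
Hamilton product q⊗(0,ω) = (-0.1492307, 0.8417897, 0.0178417, -1.6996477)
q' = normalize(q + ½dt·q⊗(0,ω)) = (-0.1584, -0.5591, -0.7510, -0.3134)
p' = p + v·dt = (-2.3600, 2.5920, -0.1600)
v' = v + a·dt = (0.9613, -0.1573, -1.5267)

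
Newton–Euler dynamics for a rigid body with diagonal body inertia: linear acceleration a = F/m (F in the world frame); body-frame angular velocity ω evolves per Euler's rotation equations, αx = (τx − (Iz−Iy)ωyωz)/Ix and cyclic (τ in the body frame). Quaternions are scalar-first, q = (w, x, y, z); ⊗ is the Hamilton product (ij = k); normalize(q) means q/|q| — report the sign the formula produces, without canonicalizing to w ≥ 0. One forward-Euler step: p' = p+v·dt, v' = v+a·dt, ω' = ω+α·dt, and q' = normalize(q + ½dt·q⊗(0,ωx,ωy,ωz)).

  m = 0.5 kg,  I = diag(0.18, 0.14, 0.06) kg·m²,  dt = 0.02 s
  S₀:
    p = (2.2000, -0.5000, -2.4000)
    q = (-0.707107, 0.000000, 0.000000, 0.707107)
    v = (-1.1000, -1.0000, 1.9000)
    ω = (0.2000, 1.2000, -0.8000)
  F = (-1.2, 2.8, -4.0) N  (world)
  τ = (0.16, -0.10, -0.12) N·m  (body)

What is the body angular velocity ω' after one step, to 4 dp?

ω' = (0.2092, 1.1885, -0.8368)

ω×(Iω) gyroscopic = (0.0768, -0.0192, -0.0096)
α = I⁻¹(τ − ω×Iω) = (0.4622, -0.5771, -1.8400)
ω' = ω + α·dt = (0.2092, 1.1885, -0.8368)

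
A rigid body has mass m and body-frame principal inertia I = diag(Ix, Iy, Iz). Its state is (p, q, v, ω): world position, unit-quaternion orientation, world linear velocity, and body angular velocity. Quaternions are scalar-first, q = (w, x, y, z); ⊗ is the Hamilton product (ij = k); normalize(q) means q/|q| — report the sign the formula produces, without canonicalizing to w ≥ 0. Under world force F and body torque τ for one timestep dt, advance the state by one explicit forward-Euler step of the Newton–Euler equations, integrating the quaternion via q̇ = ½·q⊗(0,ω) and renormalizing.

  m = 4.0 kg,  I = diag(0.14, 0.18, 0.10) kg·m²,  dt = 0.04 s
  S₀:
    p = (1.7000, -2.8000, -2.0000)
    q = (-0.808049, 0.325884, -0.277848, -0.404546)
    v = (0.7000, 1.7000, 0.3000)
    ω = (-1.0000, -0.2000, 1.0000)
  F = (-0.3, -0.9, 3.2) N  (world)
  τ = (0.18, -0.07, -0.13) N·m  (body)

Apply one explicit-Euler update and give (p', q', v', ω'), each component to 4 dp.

linear accel F/m = (-0.0750, -0.2250, 0.8000)
new position p' = (1.7280, -2.7320, -1.9880)
v' = v + a·dt = (0.6970, 1.6910, 0.3320)
precession coupling ω×(Iω) = (0.0160, -0.0400, 0.0080)
α = I⁻¹(τ − ω×Iω) = (1.1714, -0.1667, -1.3800)
new body rate ω' = (-0.9531, -0.2067, 0.9448)
Hamilton product q⊗(0,ω) = (0.6748604, 0.4492918, 0.2402718, -1.1510738)
updated quaternion q' = (-0.7942, 0.3347, -0.2729, -0.4274)

p' = (1.7280, -2.7320, -1.9880)
q' = (-0.7942, 0.3347, -0.2729, -0.4274)
v' = (0.6970, 1.6910, 0.3320)
ω' = (-0.9531, -0.2067, 0.9448)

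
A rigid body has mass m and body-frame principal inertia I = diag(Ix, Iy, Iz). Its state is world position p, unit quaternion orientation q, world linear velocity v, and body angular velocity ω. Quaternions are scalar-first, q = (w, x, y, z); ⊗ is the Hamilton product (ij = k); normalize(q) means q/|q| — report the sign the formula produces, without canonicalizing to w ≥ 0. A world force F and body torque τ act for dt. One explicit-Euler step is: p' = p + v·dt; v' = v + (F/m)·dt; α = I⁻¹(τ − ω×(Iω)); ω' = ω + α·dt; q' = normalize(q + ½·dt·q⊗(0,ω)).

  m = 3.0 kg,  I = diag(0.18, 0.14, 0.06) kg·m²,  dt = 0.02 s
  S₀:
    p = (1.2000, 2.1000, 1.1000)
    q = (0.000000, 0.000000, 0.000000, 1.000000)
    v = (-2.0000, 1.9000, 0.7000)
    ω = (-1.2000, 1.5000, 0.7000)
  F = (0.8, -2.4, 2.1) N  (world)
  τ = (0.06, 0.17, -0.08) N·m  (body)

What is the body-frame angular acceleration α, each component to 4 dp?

gyro term ω×Iω = (-0.0840, -0.1008, 0.0720)
(τ − ω×Iω)/I = (0.8000, 1.9343, -2.5333)

α = (0.8000, 1.9343, -2.5333)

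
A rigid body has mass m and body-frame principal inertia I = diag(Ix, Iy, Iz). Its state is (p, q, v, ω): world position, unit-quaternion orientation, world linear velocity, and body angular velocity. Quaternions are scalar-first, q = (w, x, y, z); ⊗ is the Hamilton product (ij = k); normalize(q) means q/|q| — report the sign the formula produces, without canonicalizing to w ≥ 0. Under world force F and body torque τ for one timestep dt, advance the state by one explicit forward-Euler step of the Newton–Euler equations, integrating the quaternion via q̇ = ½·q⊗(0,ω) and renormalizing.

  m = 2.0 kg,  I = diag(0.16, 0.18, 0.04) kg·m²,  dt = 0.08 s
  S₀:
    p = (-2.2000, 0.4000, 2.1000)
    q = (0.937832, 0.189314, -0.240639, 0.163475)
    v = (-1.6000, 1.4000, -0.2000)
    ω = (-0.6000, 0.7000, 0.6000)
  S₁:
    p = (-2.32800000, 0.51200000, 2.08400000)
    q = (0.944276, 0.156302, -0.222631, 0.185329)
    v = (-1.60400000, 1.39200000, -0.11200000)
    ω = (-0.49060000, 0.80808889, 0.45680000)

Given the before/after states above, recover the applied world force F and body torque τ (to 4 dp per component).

v₁ − v₀ = (-0.00400000, -0.00800000, 0.08800000)
m·(v₁−v₀)/dt = (-0.1000, -0.2000, 2.2000)
Δω = ω₁−ω₀ = (0.10940000, 0.10808889, -0.14320000)
applied torque τ = (0.1600, 0.2000, -0.0800)

F = (-0.1000, -0.2000, 2.2000)
τ = (0.1600, 0.2000, -0.0800)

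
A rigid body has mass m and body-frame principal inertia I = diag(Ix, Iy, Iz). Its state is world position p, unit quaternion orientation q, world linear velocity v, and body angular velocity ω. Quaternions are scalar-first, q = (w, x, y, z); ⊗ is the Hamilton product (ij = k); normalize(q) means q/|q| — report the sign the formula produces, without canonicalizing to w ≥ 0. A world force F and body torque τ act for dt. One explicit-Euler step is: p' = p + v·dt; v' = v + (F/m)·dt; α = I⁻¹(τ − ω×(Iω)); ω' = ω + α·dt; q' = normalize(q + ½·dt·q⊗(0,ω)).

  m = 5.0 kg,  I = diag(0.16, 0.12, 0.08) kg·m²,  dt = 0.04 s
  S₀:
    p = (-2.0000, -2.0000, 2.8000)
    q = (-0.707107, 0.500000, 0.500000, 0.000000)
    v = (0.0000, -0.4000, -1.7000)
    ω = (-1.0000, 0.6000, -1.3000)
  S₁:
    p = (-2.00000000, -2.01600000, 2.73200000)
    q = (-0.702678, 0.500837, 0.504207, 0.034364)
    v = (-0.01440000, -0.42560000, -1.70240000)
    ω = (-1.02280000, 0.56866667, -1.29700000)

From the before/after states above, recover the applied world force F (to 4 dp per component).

Δv = v₁−v₀ = (-0.01440000, -0.02560000, -0.00240000)
applied force F = (-1.8000, -3.2000, -0.3000)

F = (-1.8000, -3.2000, -0.3000)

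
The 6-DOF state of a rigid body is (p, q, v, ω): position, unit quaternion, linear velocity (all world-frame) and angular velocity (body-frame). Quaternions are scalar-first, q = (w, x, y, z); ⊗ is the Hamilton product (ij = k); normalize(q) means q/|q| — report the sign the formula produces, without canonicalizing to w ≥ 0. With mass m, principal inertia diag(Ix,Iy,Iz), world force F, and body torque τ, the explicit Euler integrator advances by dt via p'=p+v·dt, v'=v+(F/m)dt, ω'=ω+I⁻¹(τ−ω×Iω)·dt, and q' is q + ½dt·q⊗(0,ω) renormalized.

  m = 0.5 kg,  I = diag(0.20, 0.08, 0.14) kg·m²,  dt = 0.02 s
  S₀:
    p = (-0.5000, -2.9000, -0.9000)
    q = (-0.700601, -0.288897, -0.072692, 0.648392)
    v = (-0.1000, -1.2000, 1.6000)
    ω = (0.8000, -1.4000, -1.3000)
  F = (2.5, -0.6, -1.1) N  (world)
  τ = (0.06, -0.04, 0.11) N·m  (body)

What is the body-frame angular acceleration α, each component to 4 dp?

α = (-0.2460, 0.2800, -0.1743)

gyro term ω×Iω = (0.1092, -0.0624, 0.1344)
angular accel α = (-0.2460, 0.2800, -0.1743)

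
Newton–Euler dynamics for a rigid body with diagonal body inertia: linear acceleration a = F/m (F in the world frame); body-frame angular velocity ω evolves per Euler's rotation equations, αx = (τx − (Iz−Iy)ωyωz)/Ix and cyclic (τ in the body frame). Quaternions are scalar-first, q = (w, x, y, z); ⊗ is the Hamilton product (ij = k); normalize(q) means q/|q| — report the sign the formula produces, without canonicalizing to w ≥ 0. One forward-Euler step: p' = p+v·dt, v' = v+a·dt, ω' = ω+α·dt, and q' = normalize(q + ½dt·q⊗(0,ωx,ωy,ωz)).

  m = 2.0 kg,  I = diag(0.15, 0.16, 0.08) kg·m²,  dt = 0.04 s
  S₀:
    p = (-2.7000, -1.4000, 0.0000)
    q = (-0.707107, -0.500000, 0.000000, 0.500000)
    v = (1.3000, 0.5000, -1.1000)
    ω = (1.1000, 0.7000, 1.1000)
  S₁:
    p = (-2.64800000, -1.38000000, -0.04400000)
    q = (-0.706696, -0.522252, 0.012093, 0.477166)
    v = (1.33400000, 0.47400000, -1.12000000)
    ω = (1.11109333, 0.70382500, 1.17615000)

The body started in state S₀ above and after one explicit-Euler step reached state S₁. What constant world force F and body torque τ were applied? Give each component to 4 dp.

velocity change Δv = (0.03400000, -0.02600000, -0.02000000)
applied force F = (1.7000, -1.3000, -1.0000)
Δω = ω₁−ω₀ = (0.01109333, 0.00382500, 0.07615000)
gyro term ω₀×Iω₀ = (-0.0616, 0.0847, 0.0077)
applied torque τ = (-0.0200, 0.1000, 0.1600)

F = (1.7000, -1.3000, -1.0000)
τ = (-0.0200, 0.1000, 0.1600)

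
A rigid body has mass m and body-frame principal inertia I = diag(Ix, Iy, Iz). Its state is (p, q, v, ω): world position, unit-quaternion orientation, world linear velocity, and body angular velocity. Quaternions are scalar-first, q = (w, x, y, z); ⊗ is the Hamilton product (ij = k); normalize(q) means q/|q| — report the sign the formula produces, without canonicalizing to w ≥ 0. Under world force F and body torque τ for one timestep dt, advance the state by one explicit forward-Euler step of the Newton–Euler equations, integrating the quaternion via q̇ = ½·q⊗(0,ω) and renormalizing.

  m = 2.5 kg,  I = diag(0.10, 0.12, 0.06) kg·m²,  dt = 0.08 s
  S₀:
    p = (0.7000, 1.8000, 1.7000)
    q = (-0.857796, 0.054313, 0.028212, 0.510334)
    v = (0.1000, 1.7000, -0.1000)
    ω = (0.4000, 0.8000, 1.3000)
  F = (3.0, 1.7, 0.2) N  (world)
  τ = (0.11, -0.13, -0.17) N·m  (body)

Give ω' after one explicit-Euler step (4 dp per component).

ω×(Iω) gyroscopic = (-0.0624, 0.0208, 0.0064)
angular accel α = (1.7240, -1.2567, -2.9400)
ω + α·dt = (0.5379, 0.6995, 1.0648)

ω' = (0.5379, 0.6995, 1.0648)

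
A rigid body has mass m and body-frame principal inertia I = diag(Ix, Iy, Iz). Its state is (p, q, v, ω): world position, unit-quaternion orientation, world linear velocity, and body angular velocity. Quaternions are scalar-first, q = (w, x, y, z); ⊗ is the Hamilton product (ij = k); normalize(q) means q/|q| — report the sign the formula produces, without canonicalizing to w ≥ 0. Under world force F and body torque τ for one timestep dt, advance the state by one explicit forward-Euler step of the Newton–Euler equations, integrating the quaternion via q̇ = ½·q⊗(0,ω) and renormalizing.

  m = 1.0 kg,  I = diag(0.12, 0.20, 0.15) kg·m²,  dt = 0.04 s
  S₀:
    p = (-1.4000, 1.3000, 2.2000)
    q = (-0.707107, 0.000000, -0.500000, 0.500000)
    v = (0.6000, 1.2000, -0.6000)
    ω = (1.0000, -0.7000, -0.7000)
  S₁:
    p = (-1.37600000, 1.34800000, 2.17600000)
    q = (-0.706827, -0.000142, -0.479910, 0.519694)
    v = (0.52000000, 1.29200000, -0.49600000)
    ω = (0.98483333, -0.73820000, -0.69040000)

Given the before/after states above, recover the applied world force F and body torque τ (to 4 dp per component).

Δω = ω₁−ω₀ = (-0.01516667, -0.03820000, 0.00960000)
gyro term ω₀×Iω₀ = (-0.0245, 0.0210, -0.0560)
applied torque τ = (-0.0700, -0.1700, -0.0200)
v₁ − v₀ = (-0.08000000, 0.09200000, 0.10400000)
F = m·Δv/dt = (-2.0000, 2.3000, 2.6000)

F = (-2.0000, 2.3000, 2.6000)
τ = (-0.0700, -0.1700, -0.0200)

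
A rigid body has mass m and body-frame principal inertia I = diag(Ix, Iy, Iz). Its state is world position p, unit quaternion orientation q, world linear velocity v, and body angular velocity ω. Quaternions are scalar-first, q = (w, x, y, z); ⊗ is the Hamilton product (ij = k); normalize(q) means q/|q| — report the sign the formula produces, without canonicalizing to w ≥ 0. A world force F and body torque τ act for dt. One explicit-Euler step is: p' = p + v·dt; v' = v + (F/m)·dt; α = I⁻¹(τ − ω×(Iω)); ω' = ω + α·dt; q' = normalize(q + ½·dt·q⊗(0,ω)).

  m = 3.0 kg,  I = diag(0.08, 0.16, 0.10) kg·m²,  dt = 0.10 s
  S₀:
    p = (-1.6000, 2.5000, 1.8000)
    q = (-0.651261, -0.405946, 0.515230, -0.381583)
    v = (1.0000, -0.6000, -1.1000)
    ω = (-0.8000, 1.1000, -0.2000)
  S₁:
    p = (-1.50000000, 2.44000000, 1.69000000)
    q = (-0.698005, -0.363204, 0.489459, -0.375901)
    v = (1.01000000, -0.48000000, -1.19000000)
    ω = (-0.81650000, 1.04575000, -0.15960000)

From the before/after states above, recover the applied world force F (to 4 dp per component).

F = (0.3000, 3.6000, -2.7000)

v₁ − v₀ = (0.01000000, 0.12000000, -0.09000000)
m·(v₁−v₀)/dt = (0.3000, 3.6000, -2.7000)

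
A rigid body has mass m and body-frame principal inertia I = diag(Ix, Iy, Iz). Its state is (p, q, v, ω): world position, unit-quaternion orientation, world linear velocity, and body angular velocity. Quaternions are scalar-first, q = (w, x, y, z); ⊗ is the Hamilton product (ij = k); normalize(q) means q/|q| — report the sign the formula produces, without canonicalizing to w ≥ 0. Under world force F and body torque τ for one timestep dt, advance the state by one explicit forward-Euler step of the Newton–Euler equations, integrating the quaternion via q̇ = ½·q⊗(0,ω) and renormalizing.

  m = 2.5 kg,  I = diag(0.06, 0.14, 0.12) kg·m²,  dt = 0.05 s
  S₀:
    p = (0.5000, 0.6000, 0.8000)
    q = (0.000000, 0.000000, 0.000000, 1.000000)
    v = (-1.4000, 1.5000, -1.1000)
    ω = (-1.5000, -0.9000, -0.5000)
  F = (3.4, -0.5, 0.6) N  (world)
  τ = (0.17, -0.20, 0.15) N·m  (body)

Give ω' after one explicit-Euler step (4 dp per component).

ω' = (-1.3508, -0.9554, -0.4825)

(τ − ω×Iω)/I = (2.9833, -1.1071, 0.3500)
ω + α·dt = (-1.3508, -0.9554, -0.4825)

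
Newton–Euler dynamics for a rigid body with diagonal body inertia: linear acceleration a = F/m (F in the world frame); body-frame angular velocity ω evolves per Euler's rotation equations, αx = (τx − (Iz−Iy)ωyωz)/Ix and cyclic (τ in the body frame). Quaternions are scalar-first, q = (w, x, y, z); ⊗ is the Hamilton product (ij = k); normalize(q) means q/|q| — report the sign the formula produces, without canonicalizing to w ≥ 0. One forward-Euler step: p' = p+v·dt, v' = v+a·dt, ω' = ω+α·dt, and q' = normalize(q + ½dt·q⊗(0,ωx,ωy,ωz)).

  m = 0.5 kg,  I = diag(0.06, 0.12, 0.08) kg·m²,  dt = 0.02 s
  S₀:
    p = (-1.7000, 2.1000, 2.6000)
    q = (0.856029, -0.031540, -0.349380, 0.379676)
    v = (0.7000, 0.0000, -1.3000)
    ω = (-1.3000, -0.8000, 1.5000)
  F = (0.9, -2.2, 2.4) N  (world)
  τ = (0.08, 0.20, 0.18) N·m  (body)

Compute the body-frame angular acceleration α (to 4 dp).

ω×(Iω) gyroscopic = (0.0480, 0.0390, 0.0624)
α = I⁻¹(τ − ω×Iω) = (0.5333, 1.3417, 1.4700)

α = (0.5333, 1.3417, 1.4700)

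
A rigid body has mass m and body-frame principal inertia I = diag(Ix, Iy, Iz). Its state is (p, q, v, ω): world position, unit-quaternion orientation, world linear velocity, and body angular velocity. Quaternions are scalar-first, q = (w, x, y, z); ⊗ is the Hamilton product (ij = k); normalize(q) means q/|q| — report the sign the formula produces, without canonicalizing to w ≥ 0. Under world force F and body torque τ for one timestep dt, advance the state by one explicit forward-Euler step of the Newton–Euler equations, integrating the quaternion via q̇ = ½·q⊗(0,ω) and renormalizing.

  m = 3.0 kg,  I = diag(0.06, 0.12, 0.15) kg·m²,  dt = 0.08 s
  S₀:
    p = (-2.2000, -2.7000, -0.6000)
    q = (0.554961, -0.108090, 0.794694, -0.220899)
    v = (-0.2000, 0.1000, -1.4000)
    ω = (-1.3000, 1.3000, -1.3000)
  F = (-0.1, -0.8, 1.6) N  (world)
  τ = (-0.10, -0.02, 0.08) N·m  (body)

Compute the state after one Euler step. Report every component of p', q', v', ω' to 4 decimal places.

ω×(Iω) gyroscopic = (-0.0507, -0.1521, -0.1014)
(τ − ω×Iω)/I = (-0.8217, 1.1008, 1.2093)
ω + α·dt = (-1.3657, 1.3881, -1.2033)
q⊗(0,ω) = (-1.4607879, -1.4673828, 0.8681010, 0.1711359)
q + ½dt·q⊗(0,ω), renormalized = (0.4945, -0.1661, 0.8261, -0.2132)
new position p' = (-2.2160, -2.6920, -0.7120)
v' = v + a·dt = (-0.2027, 0.0787, -1.3573)

p' = (-2.2160, -2.6920, -0.7120)
q' = (0.4945, -0.1661, 0.8261, -0.2132)
v' = (-0.2027, 0.0787, -1.3573)
ω' = (-1.3657, 1.3881, -1.2033)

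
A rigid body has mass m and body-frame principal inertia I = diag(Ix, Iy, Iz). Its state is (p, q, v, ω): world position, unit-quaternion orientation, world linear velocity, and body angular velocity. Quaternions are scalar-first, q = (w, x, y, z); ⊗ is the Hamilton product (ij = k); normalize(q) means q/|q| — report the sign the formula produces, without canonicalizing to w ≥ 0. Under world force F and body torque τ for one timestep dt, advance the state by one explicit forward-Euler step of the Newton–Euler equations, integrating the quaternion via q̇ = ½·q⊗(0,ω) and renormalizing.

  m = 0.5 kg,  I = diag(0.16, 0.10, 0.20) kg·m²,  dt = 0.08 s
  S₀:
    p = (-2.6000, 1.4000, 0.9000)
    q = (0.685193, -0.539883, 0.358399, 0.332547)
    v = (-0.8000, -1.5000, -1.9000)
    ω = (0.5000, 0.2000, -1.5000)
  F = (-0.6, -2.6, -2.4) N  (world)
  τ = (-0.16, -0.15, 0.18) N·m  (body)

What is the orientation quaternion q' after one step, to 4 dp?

q' = (0.7116, -0.5492, 0.3375, 0.2794)

2q̇ = q⊗(0,ω) = (0.6970822, -0.2615114, -0.5065124, -1.3149656)
q' = normalize(q + ½dt·q⊗(0,ω)) = (0.7116, -0.5492, 0.3375, 0.2794)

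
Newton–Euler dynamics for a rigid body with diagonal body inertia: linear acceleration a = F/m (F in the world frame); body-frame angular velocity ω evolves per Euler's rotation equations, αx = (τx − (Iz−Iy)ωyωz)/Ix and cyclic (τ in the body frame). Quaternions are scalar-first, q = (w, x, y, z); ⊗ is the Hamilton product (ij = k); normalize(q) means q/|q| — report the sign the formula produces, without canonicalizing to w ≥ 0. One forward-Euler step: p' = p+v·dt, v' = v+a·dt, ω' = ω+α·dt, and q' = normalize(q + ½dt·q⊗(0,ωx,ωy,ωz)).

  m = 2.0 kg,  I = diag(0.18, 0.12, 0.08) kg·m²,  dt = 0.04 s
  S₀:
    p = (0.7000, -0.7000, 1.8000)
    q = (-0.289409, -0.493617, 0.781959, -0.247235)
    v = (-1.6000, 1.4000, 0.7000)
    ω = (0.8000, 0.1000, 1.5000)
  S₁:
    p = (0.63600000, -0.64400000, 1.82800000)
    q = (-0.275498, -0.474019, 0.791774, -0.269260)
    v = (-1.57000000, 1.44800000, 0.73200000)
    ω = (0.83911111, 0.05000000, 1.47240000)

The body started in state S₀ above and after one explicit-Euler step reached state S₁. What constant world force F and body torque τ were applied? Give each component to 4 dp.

F = (1.5000, 2.4000, 1.6000)
τ = (0.1700, -0.0300, -0.0600)

v₁ − v₀ = (0.03000000, 0.04800000, 0.03200000)
applied force F = (1.5000, 2.4000, 1.6000)
rate change Δω = (0.03911111, -0.05000000, -0.02760000)
ω₀×(Iω₀) = (-0.0060, 0.1200, -0.0048)
I·α + gyro = (0.1700, -0.0300, -0.0600)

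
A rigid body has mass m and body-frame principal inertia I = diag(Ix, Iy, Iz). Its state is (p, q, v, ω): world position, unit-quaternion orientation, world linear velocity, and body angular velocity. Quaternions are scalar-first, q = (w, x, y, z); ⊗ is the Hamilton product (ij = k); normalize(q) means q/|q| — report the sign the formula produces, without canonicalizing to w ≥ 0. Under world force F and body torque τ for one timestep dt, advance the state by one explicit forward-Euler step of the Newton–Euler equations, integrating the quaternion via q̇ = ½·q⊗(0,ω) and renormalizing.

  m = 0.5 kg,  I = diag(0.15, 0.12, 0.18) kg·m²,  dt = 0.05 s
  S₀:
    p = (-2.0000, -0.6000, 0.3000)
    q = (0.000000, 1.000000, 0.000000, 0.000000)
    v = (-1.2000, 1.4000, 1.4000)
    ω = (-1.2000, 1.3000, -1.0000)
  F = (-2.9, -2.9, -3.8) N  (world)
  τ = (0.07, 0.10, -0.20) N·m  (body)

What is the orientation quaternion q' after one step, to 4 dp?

q' = (0.0300, 0.9987, 0.0250, 0.0325)

q⊗(0,ω) = (1.2000000, 0.0000000, 1.0000000, 1.3000000)
q' = normalize(q + ½dt·q⊗(0,ω)) = (0.0300, 0.9987, 0.0250, 0.0325)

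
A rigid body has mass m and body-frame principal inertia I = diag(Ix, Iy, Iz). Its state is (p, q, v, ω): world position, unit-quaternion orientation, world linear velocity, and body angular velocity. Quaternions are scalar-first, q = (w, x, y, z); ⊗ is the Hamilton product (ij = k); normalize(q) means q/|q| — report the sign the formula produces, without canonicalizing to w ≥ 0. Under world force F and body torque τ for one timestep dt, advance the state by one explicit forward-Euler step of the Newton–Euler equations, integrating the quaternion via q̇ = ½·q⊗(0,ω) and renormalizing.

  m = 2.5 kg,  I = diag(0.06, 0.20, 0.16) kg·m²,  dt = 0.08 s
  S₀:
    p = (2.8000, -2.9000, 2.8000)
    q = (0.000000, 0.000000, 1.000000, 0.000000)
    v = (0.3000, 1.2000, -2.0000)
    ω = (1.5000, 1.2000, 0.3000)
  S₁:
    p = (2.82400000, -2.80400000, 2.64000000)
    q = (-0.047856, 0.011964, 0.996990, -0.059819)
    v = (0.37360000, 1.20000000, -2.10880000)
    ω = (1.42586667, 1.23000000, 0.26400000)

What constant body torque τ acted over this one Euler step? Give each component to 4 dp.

τ = (-0.0700, 0.0300, 0.1800)

Δω = ω₁−ω₀ = (-0.07413333, 0.03000000, -0.03600000)
I·α + gyro = (-0.0700, 0.0300, 0.1800)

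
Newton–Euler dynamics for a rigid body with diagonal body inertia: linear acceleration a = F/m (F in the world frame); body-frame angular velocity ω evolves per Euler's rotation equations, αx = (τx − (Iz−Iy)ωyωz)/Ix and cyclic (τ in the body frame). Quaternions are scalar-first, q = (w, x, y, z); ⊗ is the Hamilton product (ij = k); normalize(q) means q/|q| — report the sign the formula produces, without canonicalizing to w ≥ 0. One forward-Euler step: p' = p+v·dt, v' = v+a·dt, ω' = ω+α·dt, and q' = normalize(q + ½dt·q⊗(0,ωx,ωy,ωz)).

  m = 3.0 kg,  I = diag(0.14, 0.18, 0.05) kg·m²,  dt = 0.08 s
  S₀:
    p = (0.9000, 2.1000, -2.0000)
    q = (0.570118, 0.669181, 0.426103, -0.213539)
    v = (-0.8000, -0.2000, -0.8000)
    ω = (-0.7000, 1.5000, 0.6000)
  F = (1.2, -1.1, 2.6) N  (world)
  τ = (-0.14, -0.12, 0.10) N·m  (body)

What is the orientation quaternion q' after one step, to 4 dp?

q' = (0.5670, 0.6746, 0.4491, -0.1474)

q⊗(0,ω) = (-0.0426044, 0.1768877, 0.6031457, 1.6441144)
q + ½dt·q⊗(0,ω), renormalized = (0.5670, 0.6746, 0.4491, -0.1474)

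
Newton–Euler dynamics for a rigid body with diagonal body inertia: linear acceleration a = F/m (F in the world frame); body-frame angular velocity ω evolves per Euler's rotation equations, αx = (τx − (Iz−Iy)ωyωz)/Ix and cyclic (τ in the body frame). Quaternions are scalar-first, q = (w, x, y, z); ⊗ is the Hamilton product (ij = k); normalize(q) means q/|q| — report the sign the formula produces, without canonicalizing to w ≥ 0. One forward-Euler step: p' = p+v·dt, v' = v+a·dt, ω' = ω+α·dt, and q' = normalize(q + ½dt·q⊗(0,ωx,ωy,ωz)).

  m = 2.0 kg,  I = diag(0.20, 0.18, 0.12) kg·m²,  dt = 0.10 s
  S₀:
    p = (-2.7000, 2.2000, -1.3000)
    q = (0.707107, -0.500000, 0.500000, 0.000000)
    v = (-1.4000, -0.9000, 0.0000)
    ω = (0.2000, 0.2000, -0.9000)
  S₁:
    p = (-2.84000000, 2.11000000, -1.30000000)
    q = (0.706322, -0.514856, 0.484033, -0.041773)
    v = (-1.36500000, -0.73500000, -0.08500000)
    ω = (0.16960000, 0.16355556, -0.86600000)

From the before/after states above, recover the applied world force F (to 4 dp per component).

v₁ − v₀ = (0.03500000, 0.16500000, -0.08500000)
F = m·Δv/dt = (0.7000, 3.3000, -1.7000)

F = (0.7000, 3.3000, -1.7000)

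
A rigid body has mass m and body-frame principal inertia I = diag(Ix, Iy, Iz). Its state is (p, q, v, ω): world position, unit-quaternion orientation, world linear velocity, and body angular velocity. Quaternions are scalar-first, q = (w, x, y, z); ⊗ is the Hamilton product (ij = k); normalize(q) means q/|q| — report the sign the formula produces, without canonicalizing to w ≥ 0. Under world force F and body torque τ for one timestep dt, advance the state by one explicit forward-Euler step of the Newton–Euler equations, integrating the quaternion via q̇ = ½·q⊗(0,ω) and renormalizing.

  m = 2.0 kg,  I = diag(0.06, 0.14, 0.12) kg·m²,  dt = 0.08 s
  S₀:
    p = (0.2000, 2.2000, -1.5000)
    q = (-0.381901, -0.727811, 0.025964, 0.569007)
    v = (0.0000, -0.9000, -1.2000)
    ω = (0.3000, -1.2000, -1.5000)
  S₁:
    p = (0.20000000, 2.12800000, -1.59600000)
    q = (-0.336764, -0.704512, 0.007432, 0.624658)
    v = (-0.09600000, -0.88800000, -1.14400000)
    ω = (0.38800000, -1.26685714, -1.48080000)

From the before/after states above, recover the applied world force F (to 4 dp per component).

F = (-2.4000, 0.3000, 1.4000)

Δv = v₁−v₀ = (-0.09600000, 0.01200000, 0.05600000)
m·(v₁−v₀)/dt = (-2.4000, 0.3000, 1.4000)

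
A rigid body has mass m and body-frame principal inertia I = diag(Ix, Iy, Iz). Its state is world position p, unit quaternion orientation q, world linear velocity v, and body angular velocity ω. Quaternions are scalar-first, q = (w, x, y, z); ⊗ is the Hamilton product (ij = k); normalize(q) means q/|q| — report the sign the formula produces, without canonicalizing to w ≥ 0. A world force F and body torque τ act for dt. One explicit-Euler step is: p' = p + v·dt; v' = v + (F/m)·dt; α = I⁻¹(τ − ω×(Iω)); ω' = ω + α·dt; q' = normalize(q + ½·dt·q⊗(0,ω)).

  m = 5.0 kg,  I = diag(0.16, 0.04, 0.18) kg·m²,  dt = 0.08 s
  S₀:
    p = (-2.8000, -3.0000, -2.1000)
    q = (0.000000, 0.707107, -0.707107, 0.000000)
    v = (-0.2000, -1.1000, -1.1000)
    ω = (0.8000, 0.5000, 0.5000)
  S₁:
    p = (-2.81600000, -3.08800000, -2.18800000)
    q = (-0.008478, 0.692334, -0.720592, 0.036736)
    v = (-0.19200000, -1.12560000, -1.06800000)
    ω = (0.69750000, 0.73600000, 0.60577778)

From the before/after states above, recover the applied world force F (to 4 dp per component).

v₁ − v₀ = (0.00800000, -0.02560000, 0.03200000)
applied force F = (0.5000, -1.6000, 2.0000)

F = (0.5000, -1.6000, 2.0000)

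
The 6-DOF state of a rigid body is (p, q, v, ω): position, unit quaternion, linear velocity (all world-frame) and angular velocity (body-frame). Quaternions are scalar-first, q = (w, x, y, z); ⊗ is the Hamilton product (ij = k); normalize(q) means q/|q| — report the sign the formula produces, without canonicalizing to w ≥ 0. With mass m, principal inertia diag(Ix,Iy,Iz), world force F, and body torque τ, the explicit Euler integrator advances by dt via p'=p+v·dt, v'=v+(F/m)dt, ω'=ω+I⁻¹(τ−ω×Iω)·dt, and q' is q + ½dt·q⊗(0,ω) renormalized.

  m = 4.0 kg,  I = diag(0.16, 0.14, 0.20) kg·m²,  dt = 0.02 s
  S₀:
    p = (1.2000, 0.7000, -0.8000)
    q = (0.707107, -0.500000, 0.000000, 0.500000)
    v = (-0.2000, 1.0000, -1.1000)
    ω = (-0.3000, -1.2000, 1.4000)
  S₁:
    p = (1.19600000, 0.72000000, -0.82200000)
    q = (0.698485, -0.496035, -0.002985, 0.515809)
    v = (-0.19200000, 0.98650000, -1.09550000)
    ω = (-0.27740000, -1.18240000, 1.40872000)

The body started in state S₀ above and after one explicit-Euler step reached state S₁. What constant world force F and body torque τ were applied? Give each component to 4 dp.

F = (1.6000, -2.7000, 0.9000)
τ = (0.0800, 0.1400, 0.0800)

v₁ − v₀ = (0.00800000, -0.01350000, 0.00450000)
F = m·Δv/dt = (1.6000, -2.7000, 0.9000)
ω₁ − ω₀ = (0.02260000, 0.01760000, 0.00872000)
ω₀×(Iω₀) = (-0.1008, 0.0168, -0.0072)
τ = I·(Δω/dt) + ω₀×(Iω₀) = (0.0800, 0.1400, 0.0800)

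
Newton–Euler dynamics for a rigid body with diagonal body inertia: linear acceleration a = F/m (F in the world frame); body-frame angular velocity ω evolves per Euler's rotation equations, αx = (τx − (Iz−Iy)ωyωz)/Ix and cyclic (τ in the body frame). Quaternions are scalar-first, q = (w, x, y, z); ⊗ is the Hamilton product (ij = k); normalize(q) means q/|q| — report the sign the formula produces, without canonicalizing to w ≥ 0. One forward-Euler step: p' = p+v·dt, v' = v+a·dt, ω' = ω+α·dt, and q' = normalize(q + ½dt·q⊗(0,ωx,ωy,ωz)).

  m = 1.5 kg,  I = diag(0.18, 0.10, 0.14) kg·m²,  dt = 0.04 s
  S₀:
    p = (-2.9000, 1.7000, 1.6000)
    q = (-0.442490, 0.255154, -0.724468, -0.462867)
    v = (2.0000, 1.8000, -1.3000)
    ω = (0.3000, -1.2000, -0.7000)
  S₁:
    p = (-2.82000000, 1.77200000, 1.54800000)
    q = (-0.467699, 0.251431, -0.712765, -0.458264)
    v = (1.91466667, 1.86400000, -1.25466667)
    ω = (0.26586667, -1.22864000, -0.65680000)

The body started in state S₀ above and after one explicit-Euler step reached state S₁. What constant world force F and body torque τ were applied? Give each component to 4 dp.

v₁ − v₀ = (-0.08533333, 0.06400000, 0.04533333)
applied force F = (-3.2000, 2.4000, 1.7000)
rate change Δω = (-0.03413333, -0.02864000, 0.04320000)
precession coupling = (0.0336, -0.0084, 0.0288)
τ = I·(Δω/dt) + ω₀×(Iω₀) = (-0.1200, -0.0800, 0.1800)

F = (-3.2000, 2.4000, 1.7000)
τ = (-0.1200, -0.0800, 0.1800)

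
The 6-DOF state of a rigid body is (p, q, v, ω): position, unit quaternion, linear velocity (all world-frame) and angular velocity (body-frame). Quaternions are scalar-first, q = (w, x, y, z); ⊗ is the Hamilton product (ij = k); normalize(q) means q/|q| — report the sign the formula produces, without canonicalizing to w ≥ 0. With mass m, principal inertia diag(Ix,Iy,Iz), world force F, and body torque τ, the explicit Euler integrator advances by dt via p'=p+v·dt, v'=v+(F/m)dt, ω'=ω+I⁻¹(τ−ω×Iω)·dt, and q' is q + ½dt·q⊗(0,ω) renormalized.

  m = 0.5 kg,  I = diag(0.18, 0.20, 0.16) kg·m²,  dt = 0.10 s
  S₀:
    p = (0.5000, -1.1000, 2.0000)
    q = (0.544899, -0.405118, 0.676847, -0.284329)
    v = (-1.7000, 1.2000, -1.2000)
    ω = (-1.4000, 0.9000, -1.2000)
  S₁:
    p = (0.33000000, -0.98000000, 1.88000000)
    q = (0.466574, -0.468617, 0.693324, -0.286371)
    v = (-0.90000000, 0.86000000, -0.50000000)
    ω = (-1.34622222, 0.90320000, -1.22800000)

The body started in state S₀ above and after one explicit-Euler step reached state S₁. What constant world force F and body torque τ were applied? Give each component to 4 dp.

v₁ − v₀ = (0.80000000, -0.34000000, 0.70000000)
m·(v₁−v₀)/dt = (4.0000, -1.7000, 3.5000)
rate change Δω = (0.05377778, 0.00320000, -0.02800000)
τ = I·(Δω/dt) + ω₀×(Iω₀) = (0.1400, 0.0400, -0.0700)

F = (4.0000, -1.7000, 3.5000)
τ = (0.1400, 0.0400, -0.0700)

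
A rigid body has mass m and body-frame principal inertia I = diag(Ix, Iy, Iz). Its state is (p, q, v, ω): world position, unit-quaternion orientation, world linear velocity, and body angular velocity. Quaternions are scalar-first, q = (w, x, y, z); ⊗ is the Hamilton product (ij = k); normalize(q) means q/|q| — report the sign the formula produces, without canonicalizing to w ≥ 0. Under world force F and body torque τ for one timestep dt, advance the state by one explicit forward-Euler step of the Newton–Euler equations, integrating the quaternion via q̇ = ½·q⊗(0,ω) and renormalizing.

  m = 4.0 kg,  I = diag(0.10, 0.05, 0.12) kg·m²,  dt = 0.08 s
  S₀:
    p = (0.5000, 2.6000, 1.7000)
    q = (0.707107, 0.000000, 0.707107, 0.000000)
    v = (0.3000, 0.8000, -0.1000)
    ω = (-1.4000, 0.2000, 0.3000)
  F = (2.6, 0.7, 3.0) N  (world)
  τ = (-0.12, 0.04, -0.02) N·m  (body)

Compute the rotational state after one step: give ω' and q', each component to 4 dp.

precession coupling ω×(Iω) = (0.0042, 0.0084, 0.0140)
(τ − ω×Iω)/I = (-1.2420, 0.6320, -0.2833)
ω' = ω + α·dt = (-1.4994, 0.2506, 0.2773)
Hamilton product q⊗(0,ω) = (-0.1414214, -0.7778177, 0.1414214, 1.2020819)
q' = normalize(q + ½dt·q⊗(0,ω)) = (0.7003, -0.0311, 0.7116, 0.0480)

ω' = (-1.4994, 0.2506, 0.2773)
q' = (0.7003, -0.0311, 0.7116, 0.0480)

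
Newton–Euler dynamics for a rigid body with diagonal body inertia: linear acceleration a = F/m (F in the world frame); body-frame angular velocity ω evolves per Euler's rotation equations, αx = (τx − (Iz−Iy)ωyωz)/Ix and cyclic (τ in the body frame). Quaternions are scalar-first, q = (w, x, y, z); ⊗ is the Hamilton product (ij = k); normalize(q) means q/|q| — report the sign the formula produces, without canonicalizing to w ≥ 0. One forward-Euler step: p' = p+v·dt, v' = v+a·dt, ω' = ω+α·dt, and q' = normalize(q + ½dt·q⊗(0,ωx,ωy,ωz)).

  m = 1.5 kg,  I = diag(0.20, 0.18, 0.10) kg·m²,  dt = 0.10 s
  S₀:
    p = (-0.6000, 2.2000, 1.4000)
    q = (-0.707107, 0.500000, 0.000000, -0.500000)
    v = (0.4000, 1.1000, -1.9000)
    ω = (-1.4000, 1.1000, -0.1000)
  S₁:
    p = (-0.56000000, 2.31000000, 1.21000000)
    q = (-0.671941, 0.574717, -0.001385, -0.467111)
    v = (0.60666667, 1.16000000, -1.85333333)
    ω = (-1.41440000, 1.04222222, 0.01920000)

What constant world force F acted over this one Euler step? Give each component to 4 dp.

F = (3.1000, 0.9000, 0.7000)

velocity change Δv = (0.20666667, 0.06000000, 0.04666667)
applied force F = (3.1000, 0.9000, 0.7000)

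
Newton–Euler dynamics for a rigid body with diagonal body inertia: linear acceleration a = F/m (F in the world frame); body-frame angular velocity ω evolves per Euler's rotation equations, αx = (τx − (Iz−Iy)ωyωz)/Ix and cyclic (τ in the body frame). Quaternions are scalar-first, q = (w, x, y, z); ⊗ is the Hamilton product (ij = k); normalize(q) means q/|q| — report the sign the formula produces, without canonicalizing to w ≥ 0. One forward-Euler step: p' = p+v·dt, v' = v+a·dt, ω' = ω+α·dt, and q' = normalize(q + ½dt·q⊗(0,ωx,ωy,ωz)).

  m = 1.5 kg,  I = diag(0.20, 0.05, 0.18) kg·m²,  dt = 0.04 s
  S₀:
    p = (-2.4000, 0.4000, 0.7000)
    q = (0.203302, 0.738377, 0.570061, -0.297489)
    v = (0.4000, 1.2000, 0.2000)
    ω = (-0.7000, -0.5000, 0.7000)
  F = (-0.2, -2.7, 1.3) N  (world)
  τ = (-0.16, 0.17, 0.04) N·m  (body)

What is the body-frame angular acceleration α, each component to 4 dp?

ω×(Iω) gyroscopic = (-0.0455, -0.0098, -0.0525)
α = I⁻¹(τ − ω×Iω) = (-0.5725, 3.5960, 0.5139)

α = (-0.5725, 3.5960, 0.5139)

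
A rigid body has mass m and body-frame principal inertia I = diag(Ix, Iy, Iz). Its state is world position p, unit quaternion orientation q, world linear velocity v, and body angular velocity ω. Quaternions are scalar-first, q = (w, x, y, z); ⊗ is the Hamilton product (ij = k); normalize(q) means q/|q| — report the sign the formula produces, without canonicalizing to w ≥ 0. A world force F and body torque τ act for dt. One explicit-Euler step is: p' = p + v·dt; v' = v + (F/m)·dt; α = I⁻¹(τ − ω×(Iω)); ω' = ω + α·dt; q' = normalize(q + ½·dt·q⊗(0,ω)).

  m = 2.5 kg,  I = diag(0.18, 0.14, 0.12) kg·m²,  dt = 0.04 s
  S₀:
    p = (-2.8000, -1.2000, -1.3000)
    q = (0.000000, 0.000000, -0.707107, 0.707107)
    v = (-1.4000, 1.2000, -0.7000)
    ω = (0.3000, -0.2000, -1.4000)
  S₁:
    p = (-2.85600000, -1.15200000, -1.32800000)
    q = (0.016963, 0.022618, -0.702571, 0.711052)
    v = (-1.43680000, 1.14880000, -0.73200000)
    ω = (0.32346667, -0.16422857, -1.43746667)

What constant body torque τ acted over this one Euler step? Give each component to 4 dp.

rate change Δω = (0.02346667, 0.03577143, -0.03746667)
I·α + gyro = (0.1000, 0.1000, -0.1100)

τ = (0.1000, 0.1000, -0.1100)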